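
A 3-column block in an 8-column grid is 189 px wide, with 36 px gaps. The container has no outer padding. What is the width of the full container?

564 px

189 − 2·36 = 117; ÷3 gives c = 39 px.
Summing: 312 + 252 = 564 px.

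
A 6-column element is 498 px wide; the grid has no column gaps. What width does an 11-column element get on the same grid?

913 px

498 / 6 = 83 px per column.
With no column gaps, 11 columns span 11·83 = 913 px.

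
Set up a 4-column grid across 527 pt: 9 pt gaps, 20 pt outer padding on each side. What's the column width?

Take off 40 pt of margins, leaving 487 pt.
487 − 3·9 = 460; ÷4 gives c = 115 pt.

115 pt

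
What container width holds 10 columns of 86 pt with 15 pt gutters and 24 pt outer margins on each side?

1043 pt

Container = 2·24 + 10·86 + 9·15 = 48 + 860 + 135 = 1043 pt.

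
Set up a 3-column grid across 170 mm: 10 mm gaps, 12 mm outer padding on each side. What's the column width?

42 mm

Subtract both margins: 170 − 2·12 = 146 mm.
3c + 2·10 = 146 → 3c = 126 → c = 42 mm.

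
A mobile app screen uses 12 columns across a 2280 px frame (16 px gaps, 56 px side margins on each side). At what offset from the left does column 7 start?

Take off 112 px of margins, leaving 2168 px.
12c + 11·16 = 2168 → 12c = 1992 → c = 166 px.
Each column+gutter stride is 182 px; 6 of them past the 56 px margin is 56 + 1092 = 1148 px.

1148 px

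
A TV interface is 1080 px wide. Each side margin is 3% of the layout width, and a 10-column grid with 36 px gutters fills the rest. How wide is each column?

1080 × (1 − 2·3%) = 1080 × 94% = 1015.2 px for the columns.
1015.2 − 9·36 = 691.2; ÷10 gives c = 69.12 px.

69.12 px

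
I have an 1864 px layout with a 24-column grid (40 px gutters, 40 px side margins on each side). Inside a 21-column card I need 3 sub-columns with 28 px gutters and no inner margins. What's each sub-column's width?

Outer content = 1864 − 2·40 = 1784 px.
24 columns + 23 gutters: 24c + 23·40 = 1784.
24c = 1784 − 920 = 864, so c = 36 px.
Span of 21: 21·36 + 20·40 = 756 + 800 = 1556 px.
1556 − 2·28 = 1500; ÷3 gives d = 500 px.

500 px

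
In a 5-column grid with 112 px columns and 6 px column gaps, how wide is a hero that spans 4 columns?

466 px

4-column span = 4·112 + 3·6 = 466 px.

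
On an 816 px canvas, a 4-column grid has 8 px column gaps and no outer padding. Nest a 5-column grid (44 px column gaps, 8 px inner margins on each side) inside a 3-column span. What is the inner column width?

816 − 3·8 = 792; ÷4 gives c = 198 px.
3 columns plus 2 column gaps: 594 + 16 = 610 px.
Inner content = 610 − 2·8 = 594 px.
Subtracting 4 column gaps of 44 leaves 418 for 5 columns, so d = 83.6 px.

83.6 px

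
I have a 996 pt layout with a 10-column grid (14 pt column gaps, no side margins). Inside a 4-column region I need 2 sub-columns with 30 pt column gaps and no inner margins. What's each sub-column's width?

180 pt

10 columns + 9 column gaps: 10c + 9·14 = 996.
10c = 996 − 126 = 870, so c = 87 pt.
4-column span = 4·87 + 3·14 = 390 pt.
2 columns + 1 column gap: 2d + 1·30 = 390.
2d = 390 − 30 = 360, so d = 180 pt.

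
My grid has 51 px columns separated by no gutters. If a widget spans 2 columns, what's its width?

With no gutters, 2 columns span 2·51 = 102 px.

102 px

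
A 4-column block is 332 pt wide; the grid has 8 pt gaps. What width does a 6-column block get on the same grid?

Subtracting 3 gaps of 8 leaves 308 for 4 columns, so c = 77 pt.
6-column span = 6·77 + 5·8 = 502 pt.

502 pt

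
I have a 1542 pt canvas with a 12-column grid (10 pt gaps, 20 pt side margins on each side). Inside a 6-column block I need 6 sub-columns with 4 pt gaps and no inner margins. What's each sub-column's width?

121 pt

Take off 40 pt of margins, leaving 1502 pt.
1502 − 11·10 = 1392; ÷12 gives c = 116 pt.
Span of 6: 6·116 + 5·10 = 696 + 50 = 746 pt.
746 − 5·4 = 726; ÷6 gives d = 121 pt.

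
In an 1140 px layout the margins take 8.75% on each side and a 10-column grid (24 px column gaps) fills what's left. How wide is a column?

72.45 px

Margins: 8.75% × 1140 = 99.75 px each, so content = 1140 − 199.5 = 940.5 px.
940.5 − 9·24 = 724.5; ÷10 gives c = 72.45 px.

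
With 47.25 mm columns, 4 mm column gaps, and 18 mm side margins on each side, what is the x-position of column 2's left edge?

Before column 2: the margin + 1 column + 1 column gap.
Offset = 18 + 1·(47.25 + 4) = 18 + 51.25 = 69.25 mm.

69.25 mm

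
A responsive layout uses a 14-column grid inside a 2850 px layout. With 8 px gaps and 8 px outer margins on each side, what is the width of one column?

Inside the margins: 2850 − 16 = 2834 px.
14c + 13·8 = 2834 → 14c = 2730 → c = 195 px.

195 px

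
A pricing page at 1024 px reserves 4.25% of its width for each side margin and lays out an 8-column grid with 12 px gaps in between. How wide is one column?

Margins: 4.25% × 1024 = 43.52 px each, so content = 1024 − 87.04 = 936.96 px.
936.96 − 7·12 = 852.96; ÷8 gives c = 106.62 px.

106.62 px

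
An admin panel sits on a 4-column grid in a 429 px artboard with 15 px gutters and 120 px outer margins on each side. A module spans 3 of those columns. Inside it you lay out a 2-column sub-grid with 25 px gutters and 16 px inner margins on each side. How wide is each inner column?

Outer content = 429 − 2·120 = 189 px.
4c + 3·15 = 189 → 4c = 144 → c = 36 px.
3-column span = 3·36 + 2·15 = 138 px.
Inner content = 138 − 2·16 = 106 px.
Subtracting 1 gutter of 25 leaves 81 for 2 columns, so d = 40.5 px.

40.5 px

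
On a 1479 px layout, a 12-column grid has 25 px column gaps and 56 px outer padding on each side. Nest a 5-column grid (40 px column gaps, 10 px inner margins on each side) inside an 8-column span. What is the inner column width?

Inside the margins: 1479 − 112 = 1367 px.
12 columns + 11 column gaps: 12c + 11·25 = 1367.
12c = 1367 − 275 = 1092, so c = 91 px.
Span of 8: 8·91 + 7·25 = 728 + 175 = 903 px.
Inner content = 903 − 2·10 = 883 px.
883 − 4·40 = 723; ÷5 gives d = 144.6 px.

144.6 px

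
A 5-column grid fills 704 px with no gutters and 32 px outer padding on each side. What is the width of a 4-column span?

Subtract both margins: 704 − 2·32 = 640 px.
With no gutters, each column is 640/5 = 128 px.
With no gutters, 4 columns span 4·128 = 512 px.

512 px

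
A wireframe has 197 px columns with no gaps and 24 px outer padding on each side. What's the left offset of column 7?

1206 px

Column 7 starts at margin + 6·(column + gutter) = 24 + 6·197 = 1206 px.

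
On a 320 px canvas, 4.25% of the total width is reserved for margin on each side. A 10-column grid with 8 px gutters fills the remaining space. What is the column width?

22.08 px

Margins: 4.25% × 320 = 13.6 px each, so content = 320 − 27.2 = 292.8 px.
Subtracting 9 gutters of 8 leaves 220.8 for 10 columns, so c = 22.08 px.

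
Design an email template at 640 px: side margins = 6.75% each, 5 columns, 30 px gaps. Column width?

Each margin = 6.75% of 640 = 43.2 px; content = 640 − 2·43.2 = 553.6 px.
Subtracting 4 gaps of 30 leaves 433.6 for 5 columns, so c = 86.72 px.

86.72 px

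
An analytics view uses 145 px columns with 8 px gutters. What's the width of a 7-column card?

1063 px

Span of 7: 7·145 + 6·8 = 1015 + 48 = 1063 px.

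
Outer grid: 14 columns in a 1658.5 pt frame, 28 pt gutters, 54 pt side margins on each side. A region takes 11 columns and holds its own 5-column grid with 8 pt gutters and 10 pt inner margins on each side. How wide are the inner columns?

232.05 pt

Take off 108 pt of margins, leaving 1550.5 pt.
Subtracting 13 gutters of 28 leaves 1186.5 for 14 columns, so c = 84.75 pt.
11 columns plus 10 gutters: 932.25 + 280 = 1212.25 pt.
Inner content = 1212.25 − 2·10 = 1192.25 pt.
5 columns + 4 gutters: 5d + 4·8 = 1192.25.
5d = 1192.25 − 32 = 1160.25, so d = 232.05 pt.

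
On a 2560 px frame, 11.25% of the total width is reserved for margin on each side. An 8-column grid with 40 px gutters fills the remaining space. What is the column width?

Margins: 11.25% × 2560 = 288 px each, so content = 2560 − 576 = 1984 px.
8c + 7·40 = 1984 → 8c = 1704 → c = 213 px.

213 px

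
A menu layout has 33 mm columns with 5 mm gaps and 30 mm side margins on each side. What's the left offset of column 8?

Before column 8: the margin + 7 columns + 7 gaps.
Offset = 30 + 7·(33 + 5) = 30 + 266 = 296 mm.

296 mm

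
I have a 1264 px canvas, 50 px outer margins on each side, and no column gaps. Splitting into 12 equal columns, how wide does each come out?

Take off 100 px of margins, leaving 1164 px.
12c = 1164 → c = 97 px.

97 px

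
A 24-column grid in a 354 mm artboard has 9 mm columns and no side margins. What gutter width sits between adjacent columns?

24·9 + 23g = 354 → 23g = 138 → g = 6 mm.

6 mm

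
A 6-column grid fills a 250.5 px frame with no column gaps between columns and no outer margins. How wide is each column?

41.75 px

With no column gaps, each column is 250.5/6 = 41.75 px.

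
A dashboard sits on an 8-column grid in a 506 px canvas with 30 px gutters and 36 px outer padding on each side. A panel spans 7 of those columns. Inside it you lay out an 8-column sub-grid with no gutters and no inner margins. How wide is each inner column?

47 px

Take off 72 px of margins, leaving 434 px.
8c + 7·30 = 434 → 8c = 224 → c = 28 px.
7 columns plus 6 gutters: 196 + 180 = 376 px.
8d = 376 → d = 47 px.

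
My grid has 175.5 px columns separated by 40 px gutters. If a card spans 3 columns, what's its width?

606.5 px

Span of 3: 3·175.5 + 2·40 = 526.5 + 80 = 606.5 px.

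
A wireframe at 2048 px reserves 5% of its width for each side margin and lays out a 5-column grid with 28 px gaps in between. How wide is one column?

346.24 px

2048 × (1 − 2·5%) = 2048 × 90% = 1843.2 px for the columns.
5 columns + 4 gaps: 5c + 4·28 = 1843.2.
5c = 1843.2 − 112 = 1731.2, so c = 346.24 px.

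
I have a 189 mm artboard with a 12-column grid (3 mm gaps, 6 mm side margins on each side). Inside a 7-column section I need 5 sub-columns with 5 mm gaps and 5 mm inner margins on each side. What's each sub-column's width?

14.4 mm

Inside the margins: 189 − 12 = 177 mm.
12c + 11·3 = 177 → 12c = 144 → c = 12 mm.
7-column span = 7·12 + 6·3 = 102 mm.
Inner content = 102 − 2·5 = 92 mm.
5d + 4·5 = 92 → 5d = 72 → d = 14.4 mm.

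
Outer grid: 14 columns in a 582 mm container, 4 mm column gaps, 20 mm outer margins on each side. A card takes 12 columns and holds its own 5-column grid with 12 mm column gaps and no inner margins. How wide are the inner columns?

83.2 mm

Subtract both margins: 582 − 2·20 = 542 mm.
14c + 13·4 = 542 → 14c = 490 → c = 35 mm.
12-column span = 12·35 + 11·4 = 464 mm.
464 − 4·12 = 416; ÷5 gives d = 83.2 mm.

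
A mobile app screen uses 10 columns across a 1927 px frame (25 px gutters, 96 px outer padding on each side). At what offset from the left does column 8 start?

Content = 1927 − 2·96 = 1735 px.
Subtracting 9 gutters of 25 leaves 1510 for 10 columns, so c = 151 px.
Column 8 starts at margin + 7·(column + gutter) = 96 + 7·176 = 1328 px.

1328 px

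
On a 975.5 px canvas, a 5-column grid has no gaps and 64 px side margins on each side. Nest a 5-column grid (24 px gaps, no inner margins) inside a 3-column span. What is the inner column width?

82.5 px

Inside the margins: 975.5 − 128 = 847.5 px.
847.5 / 5 = 169.5 px per column.
With no gaps, 3 columns span 3·169.5 = 508.5 px.
5 columns + 4 gaps: 5d + 4·24 = 508.5.
5d = 508.5 − 96 = 412.5, so d = 82.5 px.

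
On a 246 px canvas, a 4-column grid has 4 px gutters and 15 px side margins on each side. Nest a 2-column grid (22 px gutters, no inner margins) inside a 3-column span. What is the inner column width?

Subtract both margins: 246 − 2·15 = 216 px.
4c + 3·4 = 216 → 4c = 204 → c = 51 px.
3 columns plus 2 gutters: 153 + 8 = 161 px.
2 columns + 1 gutter: 2d + 1·22 = 161.
2d = 161 − 22 = 139, so d = 69.5 px.

69.5 px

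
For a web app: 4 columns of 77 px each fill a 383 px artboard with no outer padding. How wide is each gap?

25 px

4 columns take 4·77 = 308 px; remaining 75 splits into 3 gaps.
g = 75 / 3 = 25 px.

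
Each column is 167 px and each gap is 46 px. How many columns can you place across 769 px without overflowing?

k columns need k·167 + (k−1)·46 = k·213 − 46.
k·213 − 46 ≤ 769 → k ≤ 815 / 213 ≈ 3.83, so k = 3.

3 columns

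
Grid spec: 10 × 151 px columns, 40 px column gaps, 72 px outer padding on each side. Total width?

2014 px

Adding margins, columns and gutters: 144 + 1510 + 360 = 2014 px.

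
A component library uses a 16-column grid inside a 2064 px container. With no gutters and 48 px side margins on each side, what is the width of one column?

Inside the margins: 2064 − 96 = 1968 px.
1968 / 16 = 123 px per column.

123 px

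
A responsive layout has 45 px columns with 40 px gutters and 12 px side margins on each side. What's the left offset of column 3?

Column 3 starts at margin + 2·(column + gutter) = 12 + 2·85 = 182 px.

182 px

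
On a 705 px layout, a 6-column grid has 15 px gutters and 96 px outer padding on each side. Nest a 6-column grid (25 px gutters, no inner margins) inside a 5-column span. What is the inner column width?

50 px

Take off 192 px of margins, leaving 513 px.
6c + 5·15 = 513 → 6c = 438 → c = 73 px.
Span of 5: 5·73 + 4·15 = 365 + 60 = 425 px.
6d + 5·25 = 425 → 6d = 300 → d = 50 px.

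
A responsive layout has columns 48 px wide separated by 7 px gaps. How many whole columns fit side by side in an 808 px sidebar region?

14 columns

Each extra column adds 48 + 7 = 55 px.
(808 + 7) / 55 = 14.82, so 14 columns fit.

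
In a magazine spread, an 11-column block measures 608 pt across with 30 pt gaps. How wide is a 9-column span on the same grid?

11 columns + 10 gaps: 11c + 10·30 = 608.
11c = 608 − 300 = 308, so c = 28 pt.
9 columns plus 8 gaps: 252 + 240 = 492 pt.

492 pt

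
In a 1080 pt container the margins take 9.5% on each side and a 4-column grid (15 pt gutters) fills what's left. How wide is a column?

Margins: 9.5% × 1080 = 102.6 pt each, so content = 1080 − 205.2 = 874.8 pt.
874.8 − 3·15 = 829.8; ÷4 gives c = 207.45 pt.

207.45 pt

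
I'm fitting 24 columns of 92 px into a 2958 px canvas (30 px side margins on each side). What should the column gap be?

30 px

Content width = 2958 − 2·30 = 2898 px.
24 columns take 24·92 = 2208 px; remaining 690 splits into 23 column gaps.
g = 690 / 23 = 30 px.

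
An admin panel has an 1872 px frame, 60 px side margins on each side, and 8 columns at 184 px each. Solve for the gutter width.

Take off 120 px of margins, leaving 1752 px.
8 columns take 8·184 = 1472 px; remaining 280 splits into 7 gutters.
g = 280 / 7 = 40 px.

40 px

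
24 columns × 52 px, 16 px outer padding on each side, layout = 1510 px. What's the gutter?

10 px

Inside the margins: 1510 − 32 = 1478 px.
24·52 + 23g = 1478 → 23g = 230 → g = 10 px.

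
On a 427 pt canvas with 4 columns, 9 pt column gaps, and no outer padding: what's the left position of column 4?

327 pt

427 − 3·9 = 400; ÷4 gives c = 100 pt.
No margin, so column 4 starts at 3·(column + gutter) = 3·109 = 327 pt.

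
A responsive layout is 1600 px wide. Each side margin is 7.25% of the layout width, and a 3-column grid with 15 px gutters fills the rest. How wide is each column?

Margins: 7.25% × 1600 = 116 px each, so content = 1600 − 232 = 1368 px.
3c + 2·15 = 1368 → 3c = 1338 → c = 446 px.

446 px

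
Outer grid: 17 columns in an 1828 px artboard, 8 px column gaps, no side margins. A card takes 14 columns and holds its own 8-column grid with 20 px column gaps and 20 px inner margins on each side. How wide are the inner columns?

165.5 px

17c + 16·8 = 1828 → 17c = 1700 → c = 100 px.
14-column span = 14·100 + 13·8 = 1504 px.
Inner content = 1504 − 2·20 = 1464 px.
8d + 7·20 = 1464 → 8d = 1324 → d = 165.5 px.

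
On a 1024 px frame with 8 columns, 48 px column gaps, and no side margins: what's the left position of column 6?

670 px

1024 − 7·48 = 688; ÷8 gives c = 86 px.
Before column 6: 5 columns + 5 column gaps.
Offset = 5·(86 + 48) = 5·134 = 670 px.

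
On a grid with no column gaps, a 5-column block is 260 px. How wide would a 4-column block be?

208 px

260 / 5 = 52 px per column.
With no column gaps, 4 columns span 4·52 = 208 px.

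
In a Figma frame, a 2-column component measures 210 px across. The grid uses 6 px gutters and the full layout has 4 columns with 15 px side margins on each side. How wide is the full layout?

456 px

Subtracting 1 gutter of 6 leaves 204 for 2 columns, so c = 102 px.
Total width: 2·15 + 4·102 + 3·6 = 456 px.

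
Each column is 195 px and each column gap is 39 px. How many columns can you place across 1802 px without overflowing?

7 columns

7 columns: 7·195 + 6·39 = 1599 px ≤ 1802.
8 columns: 1833 px > 1802. So 7.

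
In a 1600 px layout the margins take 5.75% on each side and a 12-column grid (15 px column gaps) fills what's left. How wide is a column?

104.25 px

1600 × (1 − 2·5.75%) = 1600 × 88.5% = 1416 px for the columns.
Subtracting 11 column gaps of 15 leaves 1251 for 12 columns, so c = 104.25 px.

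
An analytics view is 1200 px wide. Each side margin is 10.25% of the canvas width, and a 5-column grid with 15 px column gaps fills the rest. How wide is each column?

Margins: 10.25% × 1200 = 123 px each, so content = 1200 − 246 = 954 px.
5 columns + 4 column gaps: 5c + 4·15 = 954.
5c = 954 − 60 = 894, so c = 178.8 px.

178.8 px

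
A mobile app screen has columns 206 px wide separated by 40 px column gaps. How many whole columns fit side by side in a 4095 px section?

k columns need k·206 + (k−1)·40 = k·246 − 40.
k·246 − 40 ≤ 4095 → k ≤ 4135 / 246 ≈ 16.81, so k = 16.

16 columns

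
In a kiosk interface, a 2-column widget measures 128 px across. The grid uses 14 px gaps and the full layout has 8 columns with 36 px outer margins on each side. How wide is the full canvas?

626 px

Subtracting 1 gap of 14 leaves 114 for 2 columns, so c = 57 px.
Total width: 2·36 + 8·57 + 7·14 = 626 px.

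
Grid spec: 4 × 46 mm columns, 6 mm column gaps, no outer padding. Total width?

202 mm

Artboard = 4·46 + 3·6 = 184 + 18 = 202 mm.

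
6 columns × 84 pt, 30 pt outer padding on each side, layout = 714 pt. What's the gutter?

Inside the margins: 714 − 60 = 654 pt.
6 columns take 6·84 = 504 pt; remaining 150 splits into 5 gutters.
g = 150 / 5 = 30 pt.

30 pt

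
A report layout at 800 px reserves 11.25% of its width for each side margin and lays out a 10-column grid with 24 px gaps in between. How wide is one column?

40.4 px

Margins: 11.25% × 800 = 90 px each, so content = 800 − 180 = 620 px.
620 − 9·24 = 404; ÷10 gives c = 40.4 px.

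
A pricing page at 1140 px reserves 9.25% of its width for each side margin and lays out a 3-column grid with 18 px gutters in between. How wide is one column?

297.7 px

Each margin = 9.25% of 1140 = 105.45 px; content = 1140 − 2·105.45 = 929.1 px.
929.1 − 2·18 = 893.1; ÷3 gives c = 297.7 px.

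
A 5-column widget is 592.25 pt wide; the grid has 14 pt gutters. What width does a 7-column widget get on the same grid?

834.75 pt

592.25 − 4·14 = 536.25; ÷5 gives c = 107.25 pt.
7 columns plus 6 gutters: 750.75 + 84 = 834.75 pt.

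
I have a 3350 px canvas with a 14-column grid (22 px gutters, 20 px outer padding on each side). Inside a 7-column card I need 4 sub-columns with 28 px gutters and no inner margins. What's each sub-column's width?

Inside the margins: 3350 − 40 = 3310 px.
3310 − 13·22 = 3024; ÷14 gives c = 216 px.
Span of 7: 7·216 + 6·22 = 1512 + 132 = 1644 px.
4d + 3·28 = 1644 → 4d = 1560 → d = 390 px.

390 px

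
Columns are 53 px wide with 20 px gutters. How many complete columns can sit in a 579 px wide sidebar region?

k columns need k·53 + (k−1)·20 = k·73 − 20.
k·73 − 20 ≤ 579 → k ≤ 599 / 73 ≈ 8.21, so k = 8.

8 columns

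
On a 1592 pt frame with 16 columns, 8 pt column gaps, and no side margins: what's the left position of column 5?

1592 − 15·8 = 1472; ÷16 gives c = 92 pt.
Each column+gutter stride is 100 pt; with no margin, 4 of them is 400 pt.

400 pt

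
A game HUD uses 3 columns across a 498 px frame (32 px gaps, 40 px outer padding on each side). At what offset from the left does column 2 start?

Content = 498 − 2·40 = 418 px.
3c + 2·32 = 418 → 3c = 354 → c = 118 px.
Each column+gutter stride is 150 px; 1 of them past the 40 px margin is 40 + 150 = 190 px.

190 px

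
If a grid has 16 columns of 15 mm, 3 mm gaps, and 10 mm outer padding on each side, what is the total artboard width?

Artboard = 2·10 + 16·15 + 15·3 = 20 + 240 + 45 = 305 mm.

305 mm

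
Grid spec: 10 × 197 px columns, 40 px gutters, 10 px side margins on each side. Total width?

2350 px

Total width: 2·10 + 10·197 + 9·40 = 2350 px.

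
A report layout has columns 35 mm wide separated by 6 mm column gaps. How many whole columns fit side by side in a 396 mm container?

9 columns

9 columns: 9·35 + 8·6 = 363 mm ≤ 396.
10 columns: 404 mm > 396. So 9.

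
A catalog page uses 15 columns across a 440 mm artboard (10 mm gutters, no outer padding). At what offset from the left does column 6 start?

15c + 14·10 = 440 → 15c = 300 → c = 20 mm.
Before column 6: 5 columns + 5 gutters.
Offset = 5·(20 + 10) = 5·30 = 150 mm.

150 mm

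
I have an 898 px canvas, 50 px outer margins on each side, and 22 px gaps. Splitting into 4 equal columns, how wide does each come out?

183 px

Take off 100 px of margins, leaving 798 px.
4c + 3·22 = 798 → 4c = 732 → c = 183 px.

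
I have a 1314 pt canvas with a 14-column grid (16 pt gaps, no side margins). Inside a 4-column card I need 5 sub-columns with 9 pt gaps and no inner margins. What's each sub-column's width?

65.6 pt

1314 − 13·16 = 1106; ÷14 gives c = 79 pt.
Span of 4: 4·79 + 3·16 = 316 + 48 = 364 pt.
Subtracting 4 gaps of 9 leaves 328 for 5 columns, so d = 65.6 pt.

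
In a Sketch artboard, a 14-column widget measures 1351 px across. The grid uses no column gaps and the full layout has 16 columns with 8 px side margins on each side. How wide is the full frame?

1560 px

1351 / 14 = 96.5 px per column.
Total width: 2·8 + 16·96.5 = 1560 px.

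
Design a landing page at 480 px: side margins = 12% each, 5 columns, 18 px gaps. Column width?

480 × (1 − 2·12%) = 480 × 76% = 364.8 px for the columns.
Subtracting 4 gaps of 18 leaves 292.8 for 5 columns, so c = 58.56 px.

58.56 px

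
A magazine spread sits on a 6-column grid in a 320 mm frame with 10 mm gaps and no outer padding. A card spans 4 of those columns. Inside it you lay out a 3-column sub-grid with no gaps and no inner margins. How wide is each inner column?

6c + 5·10 = 320 → 6c = 270 → c = 45 mm.
Span of 4: 4·45 + 3·10 = 180 + 30 = 210 mm.
210 / 3 = 70 mm per column.

70 mm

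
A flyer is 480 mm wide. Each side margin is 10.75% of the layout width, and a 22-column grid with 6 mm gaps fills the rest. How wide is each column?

480 × (1 − 2·10.75%) = 480 × 78.5% = 376.8 mm for the columns.
Subtracting 21 gaps of 6 leaves 250.8 for 22 columns, so c = 11.4 mm.

11.4 mm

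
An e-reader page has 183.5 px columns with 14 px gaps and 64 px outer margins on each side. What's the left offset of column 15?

2829 px

Before column 15: the margin + 14 columns + 14 gaps.
Offset = 64 + 14·(183.5 + 14) = 64 + 2765 = 2829 px.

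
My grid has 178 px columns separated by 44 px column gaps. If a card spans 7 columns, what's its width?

Span of 7: 7·178 + 6·44 = 1246 + 264 = 1510 px.

1510 px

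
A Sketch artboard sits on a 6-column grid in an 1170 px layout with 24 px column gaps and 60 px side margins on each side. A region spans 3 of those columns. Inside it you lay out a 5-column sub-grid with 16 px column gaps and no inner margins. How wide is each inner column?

Inside the margins: 1170 − 120 = 1050 px.
Subtracting 5 column gaps of 24 leaves 930 for 6 columns, so c = 155 px.
3-column span = 3·155 + 2·24 = 513 px.
5d + 4·16 = 513 → 5d = 449 → d = 89.8 px.

89.8 px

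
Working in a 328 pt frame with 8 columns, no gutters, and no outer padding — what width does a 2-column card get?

With no gutters, each column is 328/8 = 41 pt.
2-column span = 2·41 = 82 pt.

82 pt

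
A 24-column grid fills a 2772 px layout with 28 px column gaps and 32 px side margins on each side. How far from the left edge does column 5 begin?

488 px

Take off 64 px of margins, leaving 2708 px.
Subtracting 23 column gaps of 28 leaves 2064 for 24 columns, so c = 86 px.
Each column+gutter stride is 114 px; 4 of them past the 32 px margin is 32 + 456 = 488 px.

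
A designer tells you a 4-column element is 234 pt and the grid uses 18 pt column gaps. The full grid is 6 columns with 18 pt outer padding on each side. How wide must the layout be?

396 pt

4c + 3·18 = 234 → 4c = 180 → c = 45 pt.
Layout = 2·18 + 6·45 + 5·18 = 36 + 270 + 90 = 396 pt.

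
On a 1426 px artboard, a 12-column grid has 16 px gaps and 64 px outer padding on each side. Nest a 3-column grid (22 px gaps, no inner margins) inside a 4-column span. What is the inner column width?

Take off 128 px of margins, leaving 1298 px.
Subtracting 11 gaps of 16 leaves 1122 for 12 columns, so c = 93.5 px.
4-column span = 4·93.5 + 3·16 = 422 px.
3d + 2·22 = 422 → 3d = 378 → d = 126 px.

126 px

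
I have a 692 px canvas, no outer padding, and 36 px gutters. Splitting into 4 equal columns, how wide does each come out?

4c + 3·36 = 692 → 4c = 584 → c = 146 px.

146 px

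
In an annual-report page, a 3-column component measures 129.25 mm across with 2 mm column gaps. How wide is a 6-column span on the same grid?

3 columns + 2 column gaps: 3c + 2·2 = 129.25.
3c = 129.25 − 4 = 125.25, so c = 41.75 mm.
6 columns plus 5 column gaps: 250.5 + 10 = 260.5 mm.

260.5 mm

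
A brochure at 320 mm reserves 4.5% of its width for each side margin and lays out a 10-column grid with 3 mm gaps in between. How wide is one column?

320 × (1 − 2·4.5%) = 320 × 91% = 291.2 mm for the columns.
291.2 − 9·3 = 264.2; ÷10 gives c = 26.42 mm.

26.42 mm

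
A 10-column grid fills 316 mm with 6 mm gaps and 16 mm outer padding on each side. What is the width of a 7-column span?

Content width = 316 − 2·16 = 284 mm.
10c + 9·6 = 284 → 10c = 230 → c = 23 mm.
7 columns plus 6 gaps: 161 + 36 = 197 mm.

197 mm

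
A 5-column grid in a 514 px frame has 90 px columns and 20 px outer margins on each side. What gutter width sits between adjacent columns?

Take off 40 px of margins, leaving 474 px.
Columns use 450 px, leaving 24 px across 4 gutters = 6 px each.

6 px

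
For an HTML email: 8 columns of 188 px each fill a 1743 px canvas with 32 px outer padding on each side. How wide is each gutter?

Content width = 1743 − 2·32 = 1679 px.
Columns use 1504 px, leaving 175 px across 7 gutters = 25 px each.

25 px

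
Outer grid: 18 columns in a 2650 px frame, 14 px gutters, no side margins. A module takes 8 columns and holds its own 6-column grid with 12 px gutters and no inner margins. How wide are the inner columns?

18 columns + 17 gutters: 18c + 17·14 = 2650.
18c = 2650 − 238 = 2412, so c = 134 px.
8 columns plus 7 gutters: 1072 + 98 = 1170 px.
Subtracting 5 gutters of 12 leaves 1110 for 6 columns, so d = 185 px.

185 px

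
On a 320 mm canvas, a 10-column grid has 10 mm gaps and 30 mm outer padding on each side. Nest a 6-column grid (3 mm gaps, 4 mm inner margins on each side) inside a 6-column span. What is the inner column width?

21.5 mm

Outer content = 320 − 2·30 = 260 mm.
10c + 9·10 = 260 → 10c = 170 → c = 17 mm.
Span of 6: 6·17 + 5·10 = 102 + 50 = 152 mm.
Inner content = 152 − 2·4 = 144 mm.
Subtracting 5 gaps of 3 leaves 129 for 6 columns, so d = 21.5 mm.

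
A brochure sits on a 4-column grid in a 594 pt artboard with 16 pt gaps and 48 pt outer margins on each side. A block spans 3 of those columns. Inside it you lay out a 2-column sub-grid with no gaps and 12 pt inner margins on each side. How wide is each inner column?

172.75 pt

Take off 96 pt of margins, leaving 498 pt.
Subtracting 3 gaps of 16 leaves 450 for 4 columns, so c = 112.5 pt.
3 columns plus 2 gaps: 337.5 + 32 = 369.5 pt.
Inner content = 369.5 − 2·12 = 345.5 pt.
345.5 / 2 = 172.75 pt per column.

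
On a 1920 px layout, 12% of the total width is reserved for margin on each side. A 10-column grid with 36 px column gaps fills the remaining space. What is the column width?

113.52 px

Each margin = 12% of 1920 = 230.4 px; content = 1920 − 2·230.4 = 1459.2 px.
1459.2 − 9·36 = 1135.2; ÷10 gives c = 113.52 px.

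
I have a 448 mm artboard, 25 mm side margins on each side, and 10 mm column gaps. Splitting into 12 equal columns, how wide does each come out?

Subtract both margins: 448 − 2·25 = 398 mm.
398 − 11·10 = 288; ÷12 gives c = 24 mm.

24 mm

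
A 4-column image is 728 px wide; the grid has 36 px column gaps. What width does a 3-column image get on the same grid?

537 px

728 − 3·36 = 620; ÷4 gives c = 155 px.
Span of 3: 3·155 + 2·36 = 465 + 72 = 537 px.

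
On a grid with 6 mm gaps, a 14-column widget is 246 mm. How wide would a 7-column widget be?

120 mm

Subtracting 13 gaps of 6 leaves 168 for 14 columns, so c = 12 mm.
Span of 7: 7·12 + 6·6 = 84 + 36 = 120 mm.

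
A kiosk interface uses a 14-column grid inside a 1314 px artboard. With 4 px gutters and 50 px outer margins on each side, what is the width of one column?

83 px

Subtract both margins: 1314 − 2·50 = 1214 px.
14c + 13·4 = 1214 → 14c = 1162 → c = 83 px.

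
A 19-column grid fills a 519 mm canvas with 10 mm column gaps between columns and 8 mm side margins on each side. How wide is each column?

Inside the margins: 519 − 16 = 503 mm.
19 columns + 18 column gaps: 19c + 18·10 = 503.
19c = 503 − 180 = 323, so c = 17 mm.

17 mm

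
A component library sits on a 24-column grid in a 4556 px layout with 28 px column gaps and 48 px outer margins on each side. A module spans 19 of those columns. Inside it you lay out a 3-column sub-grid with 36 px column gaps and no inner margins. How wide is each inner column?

1151 px

Take off 96 px of margins, leaving 4460 px.
Subtracting 23 column gaps of 28 leaves 3816 for 24 columns, so c = 159 px.
19 columns plus 18 column gaps: 3021 + 504 = 3525 px.
3 columns + 2 column gaps: 3d + 2·36 = 3525.
3d = 3525 − 72 = 3453, so d = 1151 px.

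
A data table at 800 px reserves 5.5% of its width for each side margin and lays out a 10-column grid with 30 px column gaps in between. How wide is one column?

44.2 px

Margins: 5.5% × 800 = 44 px each, so content = 800 − 88 = 712 px.
Subtracting 9 column gaps of 30 leaves 442 for 10 columns, so c = 44.2 px.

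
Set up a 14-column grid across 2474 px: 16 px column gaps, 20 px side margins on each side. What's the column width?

159 px

Take off 40 px of margins, leaving 2434 px.
Subtracting 13 column gaps of 16 leaves 2226 for 14 columns, so c = 159 px.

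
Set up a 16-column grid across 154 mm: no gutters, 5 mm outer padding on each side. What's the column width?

Inside the margins: 154 − 10 = 144 mm.
16c = 144 → c = 9 mm.

9 mm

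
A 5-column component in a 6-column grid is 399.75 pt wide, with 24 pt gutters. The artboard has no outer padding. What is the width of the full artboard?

484.5 pt

5c + 4·24 = 399.75 → 5c = 303.75 → c = 60.75 pt.
Summing: 364.5 + 120 = 484.5 pt.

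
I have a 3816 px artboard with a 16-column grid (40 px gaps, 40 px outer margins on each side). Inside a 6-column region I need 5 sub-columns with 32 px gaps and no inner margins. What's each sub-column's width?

249.6 px

Inside the margins: 3816 − 80 = 3736 px.
16c + 15·40 = 3736 → 16c = 3136 → c = 196 px.
Span of 6: 6·196 + 5·40 = 1176 + 200 = 1376 px.
1376 − 4·32 = 1248; ÷5 gives d = 249.6 px.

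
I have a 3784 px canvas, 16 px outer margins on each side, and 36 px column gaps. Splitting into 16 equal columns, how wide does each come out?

200.75 px

Content width = 3784 − 2·16 = 3752 px.
16c + 15·36 = 3752 → 16c = 3212 → c = 200.75 px.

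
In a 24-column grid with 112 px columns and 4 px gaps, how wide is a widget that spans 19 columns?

2200 px

19 columns plus 18 gaps: 2128 + 72 = 2200 px.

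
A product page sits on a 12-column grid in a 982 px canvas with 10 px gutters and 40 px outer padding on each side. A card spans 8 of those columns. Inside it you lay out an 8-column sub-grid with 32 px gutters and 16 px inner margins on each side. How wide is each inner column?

42.75 px

Subtract both margins: 982 − 2·40 = 902 px.
Subtracting 11 gutters of 10 leaves 792 for 12 columns, so c = 66 px.
8 columns plus 7 gutters: 528 + 70 = 598 px.
Inner content = 598 − 2·16 = 566 px.
Subtracting 7 gutters of 32 leaves 342 for 8 columns, so d = 42.75 px.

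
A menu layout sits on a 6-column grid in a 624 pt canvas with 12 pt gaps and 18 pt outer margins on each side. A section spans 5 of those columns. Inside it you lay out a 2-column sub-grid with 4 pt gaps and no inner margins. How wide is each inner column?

242 pt

Inside the margins: 624 − 36 = 588 pt.
588 − 5·12 = 528; ÷6 gives c = 88 pt.
Span of 5: 5·88 + 4·12 = 440 + 48 = 488 pt.
Subtracting 1 gap of 4 leaves 484 for 2 columns, so d = 242 pt.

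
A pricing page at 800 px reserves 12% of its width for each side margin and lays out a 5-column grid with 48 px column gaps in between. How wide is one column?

83.2 px

Margins: 12% × 800 = 96 px each, so content = 800 − 192 = 608 px.
Subtracting 4 column gaps of 48 leaves 416 for 5 columns, so c = 83.2 px.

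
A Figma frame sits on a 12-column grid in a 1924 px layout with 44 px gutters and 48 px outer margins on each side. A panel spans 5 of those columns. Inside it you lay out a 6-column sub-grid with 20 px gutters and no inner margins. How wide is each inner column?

106 px

Subtract both margins: 1924 − 2·48 = 1828 px.
Subtracting 11 gutters of 44 leaves 1344 for 12 columns, so c = 112 px.
5 columns plus 4 gutters: 560 + 176 = 736 px.
736 − 5·20 = 636; ÷6 gives d = 106 px.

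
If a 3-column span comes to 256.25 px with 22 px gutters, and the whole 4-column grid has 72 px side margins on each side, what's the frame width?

493 px

3c + 2·22 = 256.25 → 3c = 212.25 → c = 70.75 px.
Adding margins, columns and gutters: 144 + 283 + 66 = 493 px.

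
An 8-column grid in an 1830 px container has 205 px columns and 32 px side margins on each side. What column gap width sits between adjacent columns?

18 px

Inside the margins: 1830 − 64 = 1766 px.
8 columns take 8·205 = 1640 px; remaining 126 splits into 7 column gaps.
g = 126 / 7 = 18 px.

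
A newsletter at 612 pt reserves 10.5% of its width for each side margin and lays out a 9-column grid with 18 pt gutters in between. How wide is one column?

Each margin = 10.5% of 612 = 64.26 pt; content = 612 − 2·64.26 = 483.48 pt.
Subtracting 8 gutters of 18 leaves 339.48 for 9 columns, so c = 37.72 pt.

37.72 pt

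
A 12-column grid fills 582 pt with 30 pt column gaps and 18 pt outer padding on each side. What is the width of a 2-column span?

66 pt

Content width = 582 − 2·18 = 546 pt.
Subtracting 11 column gaps of 30 leaves 216 for 12 columns, so c = 18 pt.
2-column span = 2·18 + 1·30 = 66 pt.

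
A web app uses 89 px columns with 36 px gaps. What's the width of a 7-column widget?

7-column span = 7·89 + 6·36 = 839 px.

839 px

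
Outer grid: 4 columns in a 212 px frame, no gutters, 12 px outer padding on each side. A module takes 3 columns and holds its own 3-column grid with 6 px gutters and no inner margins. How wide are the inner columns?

43 px

Subtract both margins: 212 − 2·12 = 188 px.
With no gutters, each column is 188/4 = 47 px.
3-column span = 3·47 = 141 px.
141 − 2·6 = 129; ÷3 gives d = 43 px.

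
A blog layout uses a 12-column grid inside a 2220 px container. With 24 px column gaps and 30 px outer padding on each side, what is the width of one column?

Take off 60 px of margins, leaving 2160 px.
12c + 11·24 = 2160 → 12c = 1896 → c = 158 px.

158 px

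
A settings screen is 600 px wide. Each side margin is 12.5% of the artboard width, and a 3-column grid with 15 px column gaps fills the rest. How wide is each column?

140 px

Each margin = 12.5% of 600 = 75 px; content = 600 − 2·75 = 450 px.
Subtracting 2 column gaps of 15 leaves 420 for 3 columns, so c = 140 px.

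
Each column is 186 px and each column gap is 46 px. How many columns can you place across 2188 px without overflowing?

9 columns: 9·186 + 8·46 = 2042 px ≤ 2188.
10 columns: 2274 px > 2188. So 9.

9 columns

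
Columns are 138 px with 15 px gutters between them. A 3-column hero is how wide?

3 columns plus 2 gutters: 414 + 30 = 444 px.

444 px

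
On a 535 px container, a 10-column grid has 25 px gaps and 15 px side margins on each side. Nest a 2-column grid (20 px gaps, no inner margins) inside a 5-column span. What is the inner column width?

110 px

Subtract both margins: 535 − 2·15 = 505 px.
10c + 9·25 = 505 → 10c = 280 → c = 28 px.
5-column span = 5·28 + 4·25 = 240 px.
2 columns + 1 gap: 2d + 1·20 = 240.
2d = 240 − 20 = 220, so d = 110 px.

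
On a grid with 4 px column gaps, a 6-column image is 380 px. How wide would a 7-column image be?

444 px

6 columns + 5 column gaps: 6c + 5·4 = 380.
6c = 380 − 20 = 360, so c = 60 px.
7 columns plus 6 column gaps: 420 + 24 = 444 px.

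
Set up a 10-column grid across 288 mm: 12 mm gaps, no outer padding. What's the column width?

18 mm

288 − 9·12 = 180; ÷10 gives c = 18 mm.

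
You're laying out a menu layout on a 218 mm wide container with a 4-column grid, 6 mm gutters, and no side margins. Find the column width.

50 mm

4 columns + 3 gutters: 4c + 3·6 = 218.
4c = 218 − 18 = 200, so c = 50 mm.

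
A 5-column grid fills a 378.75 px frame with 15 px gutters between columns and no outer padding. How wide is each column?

5 columns + 4 gutters: 5c + 4·15 = 378.75.
5c = 378.75 − 60 = 318.75, so c = 63.75 px.

63.75 px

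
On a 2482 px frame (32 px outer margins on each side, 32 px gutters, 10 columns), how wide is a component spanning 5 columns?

1193 px

Content width = 2482 − 2·32 = 2418 px.
Subtracting 9 gutters of 32 leaves 2130 for 10 columns, so c = 213 px.
5 columns plus 4 gutters: 1065 + 128 = 1193 px.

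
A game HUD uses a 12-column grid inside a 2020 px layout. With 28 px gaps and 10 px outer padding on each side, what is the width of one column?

141 px

Inside the margins: 2020 − 20 = 2000 px.
12 columns + 11 gaps: 12c + 11·28 = 2000.
12c = 2000 − 308 = 1692, so c = 141 px.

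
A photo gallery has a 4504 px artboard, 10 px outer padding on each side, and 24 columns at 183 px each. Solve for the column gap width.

4 px

Subtract both margins: 4504 − 2·10 = 4484 px.
Columns use 4392 px, leaving 92 px across 23 column gaps = 4 px each.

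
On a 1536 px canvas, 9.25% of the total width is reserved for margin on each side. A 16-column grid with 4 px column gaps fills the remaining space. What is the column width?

Margins: 9.25% × 1536 = 142.08 px each, so content = 1536 − 284.16 = 1251.84 px.
16 columns + 15 column gaps: 16c + 15·4 = 1251.84.
16c = 1251.84 − 60 = 1191.84, so c = 74.49 px.

74.49 px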